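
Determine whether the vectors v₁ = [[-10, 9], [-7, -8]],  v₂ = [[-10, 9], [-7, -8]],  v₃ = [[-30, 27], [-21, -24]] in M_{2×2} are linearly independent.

Take coordinates with respect to the standard basis {E₁₁, E₁₂, E₂₁, E₂₂}.
Row-reduce the matrix whose columns are v₁, v₂, v₃.
The reduction yields 1 nonzero row, so the rank is 1.
Since rank 1 < 3, the set is linearly dependent.

linearly dependent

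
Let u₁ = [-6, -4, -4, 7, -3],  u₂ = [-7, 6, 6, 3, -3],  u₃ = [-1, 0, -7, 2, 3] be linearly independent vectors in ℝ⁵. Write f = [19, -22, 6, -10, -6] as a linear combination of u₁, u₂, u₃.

Solve the system with u₁, u₂, u₃ as columns and f as the right-hand side.
Back-substitution yields (a₁, a₂, a₃) = (1, -3, -4).

f = u₁ - 3u₂ - 4u₃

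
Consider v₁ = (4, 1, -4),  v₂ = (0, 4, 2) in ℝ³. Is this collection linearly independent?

Place the vectors as rows of a 2×3 matrix and reduce to echelon form.
The reduction yields 2 nonzero rows, so the rank is 2.
Since rank = 2 (the number of vectors), the set is linearly independent.

linearly independent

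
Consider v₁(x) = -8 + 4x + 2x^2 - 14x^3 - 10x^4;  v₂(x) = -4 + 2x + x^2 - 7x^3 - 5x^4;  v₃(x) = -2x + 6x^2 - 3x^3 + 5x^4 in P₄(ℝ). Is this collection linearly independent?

linearly dependent

Take coordinates with respect to the standard basis {1, x, …, x^4}.
One vector is a scalar multiple of another, so the set is dependent.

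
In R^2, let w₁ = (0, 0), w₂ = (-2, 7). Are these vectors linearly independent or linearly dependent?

One of the vectors is the zero vector, so the set is linearly dependent.

linearly dependent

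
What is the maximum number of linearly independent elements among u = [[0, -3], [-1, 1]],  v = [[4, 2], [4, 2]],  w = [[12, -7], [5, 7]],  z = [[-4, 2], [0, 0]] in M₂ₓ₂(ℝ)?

3

Use coordinates relative to {E₁₁, E₁₂, E₂₁, E₂₂}.
Row-reduce the 4×4 matrix with these as rows.
The echelon form has 3 nonzero rows, so the rank is 3.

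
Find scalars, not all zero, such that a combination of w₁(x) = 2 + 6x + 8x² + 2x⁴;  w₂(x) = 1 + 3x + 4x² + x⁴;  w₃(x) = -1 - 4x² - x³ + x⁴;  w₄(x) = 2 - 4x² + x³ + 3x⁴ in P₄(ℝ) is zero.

w₁ - 2w₂ = 0

Pass to coordinate vectors relative to the basis {1, x, …, x⁴}.
Solve the homogeneous system with w₁, w₂, w₃, w₄ as columns by row-reducing the coefficient matrix.
A generator of the null space is (1, -2, 0, 0).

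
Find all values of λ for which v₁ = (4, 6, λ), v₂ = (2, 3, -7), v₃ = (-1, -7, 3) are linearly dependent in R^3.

λ = -14

Dependence holds iff the 3×3 matrix [v₁ v₂ v₃] is singular.
Expanding, det = -11*λ - 154.
This vanishes exactly when λ = -14.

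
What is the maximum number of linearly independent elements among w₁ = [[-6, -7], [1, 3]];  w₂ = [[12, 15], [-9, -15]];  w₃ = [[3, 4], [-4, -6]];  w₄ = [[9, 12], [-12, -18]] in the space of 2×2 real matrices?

Pass to coordinate vectors with respect to the basis {E₁₁, E₁₂, E₂₁, E₂₂}.
Apply Gaussian elimination to the matrix whose rows are w₁, w₂, w₃, w₄.
Exactly 2 pivots survive; hence the rank is 2.

2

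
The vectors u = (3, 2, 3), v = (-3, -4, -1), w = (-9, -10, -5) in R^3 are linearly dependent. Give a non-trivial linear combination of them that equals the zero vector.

u - 2v + w = 0

Set up α₁u + … + α₃w = 0 and solve the homogeneous system.
A generator of the null space is (1, -2, 1).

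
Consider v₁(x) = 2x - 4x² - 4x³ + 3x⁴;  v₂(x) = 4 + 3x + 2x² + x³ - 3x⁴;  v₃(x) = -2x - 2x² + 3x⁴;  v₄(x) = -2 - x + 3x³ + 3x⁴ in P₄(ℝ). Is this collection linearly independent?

linearly independent

Write each element as a coordinate vector in ℝ⁵ using {1, x, …, x⁴}.
Place the vectors as rows of a 4×5 matrix and reduce to echelon form.
The reduction yields 4 nonzero rows, so the rank is 4.
Since rank = 4 (the number of vectors), the set is linearly independent.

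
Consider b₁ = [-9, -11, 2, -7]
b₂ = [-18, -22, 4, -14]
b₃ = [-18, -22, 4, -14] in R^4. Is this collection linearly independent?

Place the vectors as rows of a 3×4 matrix and reduce to echelon form.
The reduction yields 1 nonzero row, so the rank is 1.
Since rank 1 < 3, the set is linearly dependent.
Indeed 2b₁ - b₂ = 0.

linearly dependent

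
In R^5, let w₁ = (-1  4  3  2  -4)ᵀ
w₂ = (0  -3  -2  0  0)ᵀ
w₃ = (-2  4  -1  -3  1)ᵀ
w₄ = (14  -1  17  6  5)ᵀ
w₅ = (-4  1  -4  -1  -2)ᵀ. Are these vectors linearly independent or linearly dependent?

Form the 5×5 matrix with these as columns; its determinant is 0.
A zero determinant means the columns are linearly dependent.
Indeed 2w₂ + w₃ + w₄ + 3w₅ = 0.

linearly dependent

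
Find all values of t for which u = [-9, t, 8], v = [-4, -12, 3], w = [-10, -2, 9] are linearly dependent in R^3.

t = -11/3

The set is linearly dependent precisely when det[u; v; w] = 0.
Expanding, det = 6*t + 22.
Solving 6*t + 22 = 0 yields t = -11/3.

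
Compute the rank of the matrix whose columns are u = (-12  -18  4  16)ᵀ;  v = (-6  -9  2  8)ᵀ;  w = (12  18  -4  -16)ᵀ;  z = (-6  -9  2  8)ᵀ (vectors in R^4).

Row-reduce the 4×4 matrix with these as rows.
Exactly 1 pivot survives; hence the rank is 1.

1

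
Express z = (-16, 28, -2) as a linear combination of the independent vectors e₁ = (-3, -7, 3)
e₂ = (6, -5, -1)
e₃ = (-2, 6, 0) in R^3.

Set up the augmented matrix [e₁ | e₂ | e₃ | z] and row-reduce.
Row-reducing the augmented matrix gives the unique coefficients (c₁, c₂, c₃) = (-2, -4, -1).

z = -2e₁ - 4e₂ - e₃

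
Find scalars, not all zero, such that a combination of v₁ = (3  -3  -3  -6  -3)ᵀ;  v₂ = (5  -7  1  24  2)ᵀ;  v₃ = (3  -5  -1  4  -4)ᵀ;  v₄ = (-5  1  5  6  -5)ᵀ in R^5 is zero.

Row-reduce the matrix with v₁, v₂, v₃, v₄ as columns; the null space gives the coefficients.
The free variable yields coefficients (3, 1, -3, 1) (any nonzero multiple also works).

3v₁ + v₂ - 3v₃ + v₄ = 0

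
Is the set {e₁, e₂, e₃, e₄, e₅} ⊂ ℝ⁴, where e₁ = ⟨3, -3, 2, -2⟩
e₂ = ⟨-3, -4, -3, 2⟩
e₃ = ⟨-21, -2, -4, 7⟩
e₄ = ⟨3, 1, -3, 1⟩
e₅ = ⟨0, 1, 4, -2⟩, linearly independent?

linearly dependent

There are 5 vectors in a 4-dimensional space, so they cannot be linearly independent.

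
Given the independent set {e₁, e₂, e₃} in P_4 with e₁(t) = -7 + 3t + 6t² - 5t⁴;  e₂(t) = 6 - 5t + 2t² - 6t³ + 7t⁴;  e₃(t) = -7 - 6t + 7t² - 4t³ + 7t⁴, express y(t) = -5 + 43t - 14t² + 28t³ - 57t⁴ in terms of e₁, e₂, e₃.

y = 3e₁ - 2e₂ - 4e₃

Work in coordinates with respect to the standard basis {1, t, …, t⁴}.
Solve the system with e₁, e₂, e₃ as columns and y as the right-hand side.
The system has the unique solution (α₁, α₂, α₃) = (3, -2, -4).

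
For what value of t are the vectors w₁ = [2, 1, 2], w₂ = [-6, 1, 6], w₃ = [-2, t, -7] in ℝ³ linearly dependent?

Place the vectors as rows of a 3×3 matrix; dependence ⇔ determinant zero.
Cofactor expansion gives det = -24*t - 64.
Setting this to zero gives t = -8/3.

t = -8/3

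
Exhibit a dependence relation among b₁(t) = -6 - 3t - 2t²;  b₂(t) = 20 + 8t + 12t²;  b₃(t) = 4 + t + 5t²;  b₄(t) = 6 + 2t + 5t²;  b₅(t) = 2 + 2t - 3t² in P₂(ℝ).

b₁ + b₂ + b₃ - 3b₄ = 0

Write each element as a vector in ℝ³ using {1, t, t²}.
Write the vectors as columns of a matrix and find a nonzero vector in its null space.
The free variable yields coefficients (1, 1, 1, -3, 0) (any nonzero multiple also works).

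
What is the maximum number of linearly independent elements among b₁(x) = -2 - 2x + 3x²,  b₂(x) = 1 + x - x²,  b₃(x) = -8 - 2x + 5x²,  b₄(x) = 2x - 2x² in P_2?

3

Pass to coordinate vectors with respect to the basis {1, x, x²}.
Put the 3×4 matrix [b₁|b₂|b₃|b₄] into echelon form.
The echelon form has 3 nonzero rows, so the rank is 3.
(With 4 elements in a 3-dimensional space the rank is at most 3.)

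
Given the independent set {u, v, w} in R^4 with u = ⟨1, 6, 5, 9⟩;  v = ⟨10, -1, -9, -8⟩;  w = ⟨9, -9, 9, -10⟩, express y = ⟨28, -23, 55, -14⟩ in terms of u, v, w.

y = 2u - v + 4w

Solve the system with u, v, w as columns and y as the right-hand side.
Row-reducing the augmented matrix gives the unique coefficients (α₁, α₂, α₃) = (2, -1, 4).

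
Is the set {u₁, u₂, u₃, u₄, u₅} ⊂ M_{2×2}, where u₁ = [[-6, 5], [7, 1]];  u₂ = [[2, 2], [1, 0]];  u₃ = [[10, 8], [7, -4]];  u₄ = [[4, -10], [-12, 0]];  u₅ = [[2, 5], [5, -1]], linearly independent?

Take coordinates with respect to the standard basis {E₁₁, E₁₂, E₂₁, E₂₂}.
There are 5 vectors in a 4-dimensional space, so they cannot be linearly independent.

linearly dependent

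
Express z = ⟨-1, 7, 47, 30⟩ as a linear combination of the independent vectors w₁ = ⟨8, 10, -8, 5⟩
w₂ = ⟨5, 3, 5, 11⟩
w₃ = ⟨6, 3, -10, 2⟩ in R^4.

z = w₁ + 3w₂ - 4w₃

Write z = a₁w₁ + … + a₃w₃ and equate components.
Back-substitution yields (a₁, a₂, a₃) = (1, 3, -4).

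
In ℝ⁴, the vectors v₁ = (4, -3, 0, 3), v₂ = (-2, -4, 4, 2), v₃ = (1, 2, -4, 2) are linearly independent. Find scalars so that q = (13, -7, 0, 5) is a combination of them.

Since v₁, v₂, v₃ are independent, the coefficients expressing q are uniquely determined by a linear system.
The system has the unique solution (α₁, α₂, α₃) = (3, -1, -1).

q = 3v₁ - v₂ - v₃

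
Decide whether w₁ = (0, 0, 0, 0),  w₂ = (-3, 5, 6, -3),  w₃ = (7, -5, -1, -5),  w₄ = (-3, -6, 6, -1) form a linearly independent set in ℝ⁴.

One of the vectors is the zero vector, so the set is linearly dependent.

linearly dependent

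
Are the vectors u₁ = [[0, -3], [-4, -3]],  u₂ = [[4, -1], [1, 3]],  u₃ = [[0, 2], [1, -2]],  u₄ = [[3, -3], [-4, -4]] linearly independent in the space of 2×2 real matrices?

linearly independent

Write each element as a coordinate vector in ℝ⁴ using {E₁₁, E₁₂, E₂₁, E₂₂}.
Place the vectors as rows of a 4×4 matrix and reduce to echelon form.
The reduction yields 4 nonzero rows, so the rank is 4.
Since rank = 4 (the number of vectors), the set is linearly independent.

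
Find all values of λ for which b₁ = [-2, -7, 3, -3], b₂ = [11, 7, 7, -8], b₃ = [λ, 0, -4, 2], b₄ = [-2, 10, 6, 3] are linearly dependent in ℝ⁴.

Place the vectors as rows of a 4×4 matrix; dependence ⇔ determinant zero.
Expanding, det = -702*λ - 156.
Solving -702*λ - 156 = 0 yields λ = -2/9.

λ = -2/9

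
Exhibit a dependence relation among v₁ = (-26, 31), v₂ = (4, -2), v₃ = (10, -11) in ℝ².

Row-reduce the matrix with v₁, v₂, v₃ as columns; the null space gives the coefficients.
A generator of the null space is (1, -1, 3).

v₁ - v₂ + 3v₃ = 0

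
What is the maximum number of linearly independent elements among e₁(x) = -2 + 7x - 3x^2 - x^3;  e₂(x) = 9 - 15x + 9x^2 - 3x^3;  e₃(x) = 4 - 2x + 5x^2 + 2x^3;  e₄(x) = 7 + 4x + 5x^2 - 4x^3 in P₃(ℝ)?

Pass to coordinate vectors with respect to the basis {1, x, …, x^3}.
Form the matrix with e₁, e₂, e₃, e₄ as columns and reduce.
There are 3 pivot columns, so rank = 3.

3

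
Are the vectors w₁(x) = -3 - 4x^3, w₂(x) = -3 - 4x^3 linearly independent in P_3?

Take coordinates with respect to the standard basis {1, x, …, x^3}.
Two of the vectors are equal, giving an immediate dependence.

linearly dependent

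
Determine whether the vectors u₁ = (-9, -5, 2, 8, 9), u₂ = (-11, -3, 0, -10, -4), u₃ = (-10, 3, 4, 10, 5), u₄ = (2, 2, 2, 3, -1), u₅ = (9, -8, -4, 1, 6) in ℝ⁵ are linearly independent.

linearly independent

The matrix [u₁|u₂|u₃|u₄|u₅] has determinant -1206.
A nonzero determinant means the columns are linearly independent.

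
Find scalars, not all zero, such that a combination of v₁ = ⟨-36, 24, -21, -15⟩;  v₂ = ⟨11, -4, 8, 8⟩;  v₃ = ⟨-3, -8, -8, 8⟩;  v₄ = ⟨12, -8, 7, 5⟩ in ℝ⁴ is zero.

Row-reduce the matrix with v₁, v₂, v₃, v₄ as columns; the null space gives the coefficients.
A generator of the null space is (1, 0, 0, 3).

v₁ + 3v₄ = 0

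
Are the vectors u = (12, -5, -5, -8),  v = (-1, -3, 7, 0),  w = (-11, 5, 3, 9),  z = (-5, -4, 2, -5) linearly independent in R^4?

linearly independent

Row-reduce the matrix whose columns are u, v, w, z.
The reduction yields 4 nonzero rows, so the rank is 4.
Since rank = 4 (the number of vectors), the set is linearly independent.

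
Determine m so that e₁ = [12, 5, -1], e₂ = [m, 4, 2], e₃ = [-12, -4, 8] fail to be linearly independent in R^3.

The set is linearly dependent precisely when det[e₁; e₂; e₃] = 0.
Cofactor expansion gives det = 312 - 36*m.
This vanishes exactly when m = 26/3.

m = 26/3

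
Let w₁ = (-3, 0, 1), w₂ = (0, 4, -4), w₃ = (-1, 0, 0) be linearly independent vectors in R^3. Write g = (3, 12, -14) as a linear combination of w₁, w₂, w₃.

Write g = a₁w₁ + … + a₃w₃ and equate components.
Row-reducing the augmented matrix gives the unique coefficients (a₁, a₂, a₃) = (-2, 3, 3).

g = -2w₁ + 3w₂ + 3w₃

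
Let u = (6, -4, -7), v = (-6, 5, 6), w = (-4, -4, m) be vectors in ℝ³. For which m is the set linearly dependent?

The set is linearly dependent precisely when det[u; v; w] = 0.
Cofactor expansion gives det = 6*m - 68.
This vanishes exactly when m = 34/3.

m = 34/3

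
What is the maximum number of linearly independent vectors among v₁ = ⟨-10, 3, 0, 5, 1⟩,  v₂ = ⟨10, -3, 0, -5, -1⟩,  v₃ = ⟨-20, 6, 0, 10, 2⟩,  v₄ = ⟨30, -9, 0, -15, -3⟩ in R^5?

Row-reduce the 4×5 matrix with these as rows.
The echelon form has 1 nonzero row, so the rank is 1.

1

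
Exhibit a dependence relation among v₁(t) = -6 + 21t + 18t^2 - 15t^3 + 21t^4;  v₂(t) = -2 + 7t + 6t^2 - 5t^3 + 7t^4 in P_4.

v₁ - 3v₂ = 0

Take coordinates with respect to {1, t, …, t^4}.
Write the vectors as columns of a matrix and find a nonzero vector in its null space.
A generator of the null space is (1, -3).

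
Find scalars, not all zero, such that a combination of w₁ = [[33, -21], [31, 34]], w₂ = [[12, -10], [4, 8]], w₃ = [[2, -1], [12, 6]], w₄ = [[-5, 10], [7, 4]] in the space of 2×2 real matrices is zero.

w₁ - 3w₂ - w₃ - w₄ = 0

Write each element as a vector in ℝ⁴ using {E₁₁, E₁₂, E₂₁, E₂₂}.
Row-reduce the matrix with w₁, w₂, w₃, w₄ as columns; the null space gives the coefficients.
The free variable yields coefficients (1, -3, -1, -1) (any nonzero multiple also works).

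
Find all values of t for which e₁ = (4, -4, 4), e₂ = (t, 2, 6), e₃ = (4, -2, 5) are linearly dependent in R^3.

Dependence holds iff the 3×3 matrix [e₁ e₂ e₃] is singular.
The determinant works out to 12*t - 40.
Setting this to zero gives t = 10/3.

t = 10/3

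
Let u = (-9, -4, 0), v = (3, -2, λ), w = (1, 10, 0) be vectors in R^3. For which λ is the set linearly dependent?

The set is linearly dependent precisely when det[u; v; w] = 0.
The determinant works out to 86*λ.
Setting this to zero gives λ = 0.

λ = 0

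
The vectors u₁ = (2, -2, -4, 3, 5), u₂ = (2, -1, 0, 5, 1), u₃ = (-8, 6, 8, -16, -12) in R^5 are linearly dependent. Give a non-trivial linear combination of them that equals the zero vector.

Write the vectors as columns of a matrix and find a nonzero vector in its null space.
A generator of the null space is (2, 2, 1).

2u₁ + 2u₂ + u₃ = 0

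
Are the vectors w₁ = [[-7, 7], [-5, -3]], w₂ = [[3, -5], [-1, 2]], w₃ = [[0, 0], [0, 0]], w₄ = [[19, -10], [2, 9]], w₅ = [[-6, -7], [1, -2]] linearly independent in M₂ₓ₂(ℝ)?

Take coordinates with respect to the standard basis {E₁₁, E₁₂, E₂₁, E₂₂}.
There are 5 vectors in a 4-dimensional space, so they cannot be linearly independent.

linearly dependent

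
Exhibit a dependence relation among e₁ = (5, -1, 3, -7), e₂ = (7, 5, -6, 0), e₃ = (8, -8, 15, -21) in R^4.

Row-reduce the matrix with e₁, e₂, e₃ as columns; the null space gives the coefficients.
A generator of the null space is (3, -1, -1).

3e₁ - e₂ - e₃ = 0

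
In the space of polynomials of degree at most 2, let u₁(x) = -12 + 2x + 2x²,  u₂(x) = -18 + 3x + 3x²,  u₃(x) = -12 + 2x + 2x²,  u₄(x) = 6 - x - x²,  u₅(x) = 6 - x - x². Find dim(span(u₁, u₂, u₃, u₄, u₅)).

Use coordinates relative to {1, x, x²}.
Form the matrix with u₁, u₂, u₃, u₄, u₅ as columns and reduce.
The echelon form has 1 nonzero row, so the rank is 1.
(With 5 elements in a 3-dimensional space the rank is at most 3.)

dim = 1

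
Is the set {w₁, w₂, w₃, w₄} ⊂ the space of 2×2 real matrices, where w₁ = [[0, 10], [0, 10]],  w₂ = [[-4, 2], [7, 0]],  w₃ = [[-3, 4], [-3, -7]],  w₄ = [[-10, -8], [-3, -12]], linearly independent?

linearly independent

Write each element as a coordinate vector in ℝ⁴ using {E₁₁, E₁₂, E₂₁, E₂₂}.
The matrix [w₁|w₂|w₃|w₄] has determinant -8120.
A nonzero determinant means the columns are linearly independent.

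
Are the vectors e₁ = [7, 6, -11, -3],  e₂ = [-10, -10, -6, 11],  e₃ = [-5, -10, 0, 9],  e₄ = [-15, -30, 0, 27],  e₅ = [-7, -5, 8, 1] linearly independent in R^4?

linearly dependent

There are 5 vectors in a 4-dimensional space, so they cannot be linearly independent.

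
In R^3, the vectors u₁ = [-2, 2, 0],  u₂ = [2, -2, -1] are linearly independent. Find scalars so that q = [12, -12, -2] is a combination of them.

q = -4u₁ + 2u₂

Solve the system with u₁, u₂ as columns and q as the right-hand side.
Row-reducing the augmented matrix gives the unique coefficients (c₁, c₂) = (-4, 2).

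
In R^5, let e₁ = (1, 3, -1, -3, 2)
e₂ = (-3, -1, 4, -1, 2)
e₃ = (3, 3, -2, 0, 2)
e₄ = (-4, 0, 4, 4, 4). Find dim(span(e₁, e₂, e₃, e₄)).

Form the matrix with e₁, e₂, e₃, e₄ as columns and reduce.
The echelon form has 4 nonzero rows, so the rank is 4.

4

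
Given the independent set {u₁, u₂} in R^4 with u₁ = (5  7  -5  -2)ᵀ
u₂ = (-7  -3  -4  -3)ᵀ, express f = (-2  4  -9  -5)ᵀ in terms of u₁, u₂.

Set up the augmented matrix [u₁ | u₂ | f] and row-reduce.
Row-reducing the augmented matrix gives the unique coefficients (a₁, a₂) = (1, 1).

f = u₁ + u₂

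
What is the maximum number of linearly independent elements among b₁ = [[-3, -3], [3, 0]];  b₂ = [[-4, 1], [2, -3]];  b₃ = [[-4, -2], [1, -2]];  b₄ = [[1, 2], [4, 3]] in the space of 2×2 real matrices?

Represent each element by its coordinate vector in ℝ⁴.
Apply Gaussian elimination to the matrix whose rows are b₁, b₂, b₃, b₄.
There are 4 pivot columns, so rank = 4.

4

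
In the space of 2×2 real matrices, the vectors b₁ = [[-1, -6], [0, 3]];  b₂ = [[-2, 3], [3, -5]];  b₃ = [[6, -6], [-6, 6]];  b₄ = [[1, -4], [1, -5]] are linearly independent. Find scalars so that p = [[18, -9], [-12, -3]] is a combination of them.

p = -3b₁ - 3b₂ + b₃ + 3b₄

Work in coordinates with respect to the standard basis {E₁₁, E₁₂, E₂₁, E₂₂}.
Write p = a₁b₁ + … + a₄b₄ and equate components.
The system has the unique solution (a₁, …, a₄) = (-3, -3, 1, 3).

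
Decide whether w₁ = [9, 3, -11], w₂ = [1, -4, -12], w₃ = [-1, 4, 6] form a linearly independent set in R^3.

linearly independent

The matrix [w₁|w₂|w₃] has determinant 234.
A nonzero determinant means the columns are linearly independent.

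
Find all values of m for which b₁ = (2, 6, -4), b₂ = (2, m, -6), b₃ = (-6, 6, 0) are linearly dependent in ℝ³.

m = 10

Dependence holds iff the 3×3 matrix [b₁ b₂ b₃] is singular.
Cofactor expansion gives det = 240 - 24*m.
This vanishes exactly when m = 10.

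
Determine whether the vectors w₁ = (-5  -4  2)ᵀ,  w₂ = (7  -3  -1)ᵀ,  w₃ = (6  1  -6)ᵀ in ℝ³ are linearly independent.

linearly independent

Place the vectors as rows of a 3×3 matrix and reduce to echelon form.
The reduction yields 3 nonzero rows, so the rank is 3.
Since rank = 3 (the number of vectors), the set is linearly independent.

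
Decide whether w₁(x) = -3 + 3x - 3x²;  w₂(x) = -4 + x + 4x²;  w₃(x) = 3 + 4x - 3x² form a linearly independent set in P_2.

Take coordinates with respect to the standard basis {1, x, x²}.
The matrix [w₁|w₂|w₃] has determinant 114.
A nonzero determinant means the columns are linearly independent.

linearly independent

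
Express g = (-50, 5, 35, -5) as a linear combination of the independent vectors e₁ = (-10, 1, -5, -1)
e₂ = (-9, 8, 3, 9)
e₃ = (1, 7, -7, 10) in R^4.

g = e₁ + 4e₂ - 4e₃

Set up the augmented matrix [e₁ | e₂ | e₃ | g] and row-reduce.
Row-reducing the augmented matrix gives the unique coefficients (a₁, a₂, a₃) = (1, 4, -4).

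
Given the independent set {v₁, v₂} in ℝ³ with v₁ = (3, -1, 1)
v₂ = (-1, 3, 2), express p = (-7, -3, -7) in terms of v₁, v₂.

Solve the system with v₁, v₂ as columns and p as the right-hand side.
Row-reducing the augmented matrix gives the unique coefficients (α₁, α₂) = (-3, -2).

p = -3v₁ - 2v₂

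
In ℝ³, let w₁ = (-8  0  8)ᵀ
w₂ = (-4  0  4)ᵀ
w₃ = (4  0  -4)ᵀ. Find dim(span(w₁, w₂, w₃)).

1

Row-reduce the 3×3 matrix with these as rows.
There is 1 pivot column, so rank = 1.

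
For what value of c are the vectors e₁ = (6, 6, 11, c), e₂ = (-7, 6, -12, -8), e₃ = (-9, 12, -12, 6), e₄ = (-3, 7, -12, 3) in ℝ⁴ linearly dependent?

Dependence holds iff the 4×4 matrix [e₁ e₂ e₃ e₄] is singular.
Cofactor expansion gives det = 12792 - 312*c.
Setting this to zero gives c = 41.

c = 41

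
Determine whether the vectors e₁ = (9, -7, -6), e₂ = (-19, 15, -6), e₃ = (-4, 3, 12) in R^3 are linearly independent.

Form the 3×3 matrix with these as columns; its determinant is 0.
A zero determinant means the columns are linearly dependent.
Indeed 3e₁ + e₂ + 2e₃ = 0.

linearly dependent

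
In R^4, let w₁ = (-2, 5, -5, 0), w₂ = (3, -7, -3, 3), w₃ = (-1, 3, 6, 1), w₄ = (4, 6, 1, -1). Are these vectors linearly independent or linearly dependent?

The matrix [w₁|w₂|w₃|w₄] has determinant 1189.
A nonzero determinant means the columns are linearly independent.

linearly independent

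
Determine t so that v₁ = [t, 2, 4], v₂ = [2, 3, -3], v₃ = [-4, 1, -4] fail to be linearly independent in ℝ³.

Dependence holds iff the 3×3 matrix [v₁ v₂ v₃] is singular.
Cofactor expansion gives det = 96 - 9*t.
Setting this to zero gives t = 32/3.

t = 32/3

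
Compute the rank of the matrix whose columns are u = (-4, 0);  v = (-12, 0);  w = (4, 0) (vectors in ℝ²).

Apply Gaussian elimination to the matrix whose rows are u, v, w.
There is 1 pivot column, so rank = 1.
(With 3 elements in a 2-dimensional space the rank is at most 2.)

rank 1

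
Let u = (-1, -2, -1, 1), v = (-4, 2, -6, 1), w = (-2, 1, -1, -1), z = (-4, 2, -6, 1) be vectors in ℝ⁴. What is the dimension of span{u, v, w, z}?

dim = 3

Put the 4×4 matrix [u|v|w|z] into echelon form.
Reduction leaves 3 leading entries, giving rank 3.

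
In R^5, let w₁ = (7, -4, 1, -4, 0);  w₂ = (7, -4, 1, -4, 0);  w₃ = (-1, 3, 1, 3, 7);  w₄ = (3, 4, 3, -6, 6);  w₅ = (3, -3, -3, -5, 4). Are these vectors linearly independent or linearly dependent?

Two of the vectors are equal, giving an immediate dependence.

linearly dependent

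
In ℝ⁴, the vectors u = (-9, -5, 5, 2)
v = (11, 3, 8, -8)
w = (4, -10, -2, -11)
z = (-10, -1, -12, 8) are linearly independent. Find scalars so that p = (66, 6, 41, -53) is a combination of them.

p = -u + 3v + w - 2z

Write p = c₁u + … + c₄z and equate components.
Row-reducing the augmented matrix gives the unique coefficients (c₁, …, c₄) = (-1, 3, 1, -2).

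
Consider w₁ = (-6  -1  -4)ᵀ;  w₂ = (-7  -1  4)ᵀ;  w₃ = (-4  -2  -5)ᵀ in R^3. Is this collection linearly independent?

linearly independent

The matrix [w₁|w₂|w₃] has determinant -67.
A nonzero determinant means the columns are linearly independent.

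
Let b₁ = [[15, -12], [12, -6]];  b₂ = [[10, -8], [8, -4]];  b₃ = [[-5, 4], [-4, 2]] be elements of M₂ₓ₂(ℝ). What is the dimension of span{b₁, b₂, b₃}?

1

Pass to coordinate vectors with respect to the basis {E₁₁, E₁₂, E₂₁, E₂₂}.
Row-reduce the 3×4 matrix with these as rows.
There is 1 pivot column, so rank = 1.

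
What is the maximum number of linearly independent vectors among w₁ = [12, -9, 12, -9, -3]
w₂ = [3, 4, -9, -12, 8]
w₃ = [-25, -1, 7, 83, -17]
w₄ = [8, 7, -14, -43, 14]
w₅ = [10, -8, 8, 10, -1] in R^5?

Apply Gaussian elimination to the matrix whose rows are w₁, w₂, w₃, w₄, w₅.
The echelon form has 3 nonzero rows, so the rank is 3.

3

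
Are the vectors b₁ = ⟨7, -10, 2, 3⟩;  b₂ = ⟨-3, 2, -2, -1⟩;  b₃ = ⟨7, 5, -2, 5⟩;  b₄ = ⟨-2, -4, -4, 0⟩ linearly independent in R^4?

Place the vectors as rows of a 4×4 matrix and reduce to echelon form.
The reduction yields 3 nonzero rows, so the rank is 3.
Since rank 3 < 4, the set is linearly dependent.

linearly dependent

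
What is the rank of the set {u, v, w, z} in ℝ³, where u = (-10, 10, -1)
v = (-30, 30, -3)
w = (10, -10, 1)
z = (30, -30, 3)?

1

Row-reduce the 4×3 matrix with these as rows.
Reduction leaves 1 leading entry, giving rank 1.
(With 4 elements in a 3-dimensional space the rank is at most 3.)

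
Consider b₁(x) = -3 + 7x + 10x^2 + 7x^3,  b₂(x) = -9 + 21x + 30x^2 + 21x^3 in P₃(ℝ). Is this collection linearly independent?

Take coordinates with respect to the standard basis {1, x, …, x^3}.
Row-reduce the matrix whose columns are b₁, b₂.
The reduction yields 1 nonzero row, so the rank is 1.
Since rank 1 < 2, the set is linearly dependent.

linearly dependent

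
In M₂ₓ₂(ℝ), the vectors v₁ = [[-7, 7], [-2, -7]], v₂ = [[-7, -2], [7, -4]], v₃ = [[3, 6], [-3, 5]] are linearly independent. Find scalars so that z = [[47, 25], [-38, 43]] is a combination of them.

z = -v₁ - 4v₂ + 4v₃

Take coordinate vectors relative to {E₁₁, E₁₂, E₂₁, E₂₂}.
Write z = c₁v₁ + … + c₃v₃ and equate components.
The system has the unique solution (c₁, c₂, c₃) = (-1, -4, 4).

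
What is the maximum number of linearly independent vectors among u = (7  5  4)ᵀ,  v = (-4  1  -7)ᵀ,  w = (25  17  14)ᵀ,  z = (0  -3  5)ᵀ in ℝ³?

Put the 3×4 matrix [u|v|w|z] into echelon form.
Reduction leaves 3 leading entries, giving rank 3.
(With 4 elements in a 3-dimensional space the rank is at most 3.)

3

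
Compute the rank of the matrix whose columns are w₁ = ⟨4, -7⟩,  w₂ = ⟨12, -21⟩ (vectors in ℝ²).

Put the 2×2 matrix [w₁|w₂] into echelon form.
Exactly 1 pivot survives; hence the rank is 1.

rank 1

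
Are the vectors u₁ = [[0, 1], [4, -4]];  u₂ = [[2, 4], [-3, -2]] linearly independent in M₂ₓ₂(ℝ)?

linearly independent

Write each element as a coordinate vector in ℝ⁴ using {E₁₁, E₁₂, E₂₁, E₂₂}.
Place the vectors as rows of a 2×4 matrix and reduce to echelon form.
The reduction yields 2 nonzero rows, so the rank is 2.
Since rank = 2 (the number of vectors), the set is linearly independent.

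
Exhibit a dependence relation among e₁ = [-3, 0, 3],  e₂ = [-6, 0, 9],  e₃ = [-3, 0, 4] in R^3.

e₁ + e₂ - 3e₃ = 0

Write the vectors as columns of a matrix and find a nonzero vector in its null space.
A generator of the null space is (1, 1, -3).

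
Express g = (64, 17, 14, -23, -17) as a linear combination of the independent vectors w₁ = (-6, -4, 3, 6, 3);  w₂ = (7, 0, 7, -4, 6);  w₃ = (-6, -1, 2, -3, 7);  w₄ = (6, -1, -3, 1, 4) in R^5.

Write g = α₁w₁ + … + α₄w₄ and equate components.
Back-substitution yields (α₁, …, α₄) = (-3, 4, -4, -1).

g = -3w₁ + 4w₂ - 4w₃ - w₄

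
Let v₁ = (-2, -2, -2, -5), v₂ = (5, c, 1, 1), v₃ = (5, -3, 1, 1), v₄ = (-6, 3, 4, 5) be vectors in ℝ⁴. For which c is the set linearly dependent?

c = -3

Place the vectors as rows of a 4×4 matrix; dependence ⇔ determinant zero.
Cofactor expansion gives det = -70*c - 210.
Solving -70*c - 210 = 0 yields c = -3.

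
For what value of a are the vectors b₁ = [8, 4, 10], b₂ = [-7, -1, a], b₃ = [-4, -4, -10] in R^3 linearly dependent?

a = -5/2

The set is linearly dependent precisely when det[b₁; b₂; b₃] = 0.
Expanding, det = 16*a + 40.
This vanishes exactly when a = -5/2.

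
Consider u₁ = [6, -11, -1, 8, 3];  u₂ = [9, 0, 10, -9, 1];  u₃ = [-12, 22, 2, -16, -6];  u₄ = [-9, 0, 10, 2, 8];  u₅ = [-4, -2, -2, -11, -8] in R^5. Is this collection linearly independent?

One vector is a scalar multiple of another, so the set is dependent.

linearly dependent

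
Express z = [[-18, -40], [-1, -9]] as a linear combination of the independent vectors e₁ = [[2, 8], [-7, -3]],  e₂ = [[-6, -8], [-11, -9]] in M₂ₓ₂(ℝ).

Work in coordinates with respect to the standard basis {E₁₁, E₁₂, E₂₁, E₂₂}.
Set up the augmented matrix [e₁ | e₂ | z] and row-reduce.
Row-reducing the augmented matrix gives the unique coefficients (α₁, α₂) = (-3, 2).

z = -3e₁ + 2e₂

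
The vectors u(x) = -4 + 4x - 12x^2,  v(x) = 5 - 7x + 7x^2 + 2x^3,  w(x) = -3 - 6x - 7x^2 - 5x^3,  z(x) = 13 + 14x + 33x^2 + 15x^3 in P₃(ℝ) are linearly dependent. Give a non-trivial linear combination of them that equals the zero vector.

u + 3w + z = 0

Write each element as a vector in ℝ⁴ using {1, x, …, x^3}.
Write the vectors as columns of a matrix and find a nonzero vector in its null space.
The free variable yields coefficients (1, 0, 3, 1) (any nonzero multiple also works).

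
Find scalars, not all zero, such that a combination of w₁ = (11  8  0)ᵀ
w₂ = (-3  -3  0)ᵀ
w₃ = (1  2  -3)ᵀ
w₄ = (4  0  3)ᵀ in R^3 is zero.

w₁ + 2w₂ - w₃ - w₄ = 0

Set up α₁w₁ + … + α₄w₄ = 0 and solve the homogeneous system.
One solution (up to scaling) is (1, 2, -1, -1).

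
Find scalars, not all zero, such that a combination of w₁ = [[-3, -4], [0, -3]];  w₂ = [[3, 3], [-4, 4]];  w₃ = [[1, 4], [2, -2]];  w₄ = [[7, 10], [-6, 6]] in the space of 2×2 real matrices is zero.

Take coordinates with respect to {E₁₁, E₁₂, E₂₁, E₂₂}.
Row-reduce the matrix with w₁, w₂, w₃, w₄ as columns; the null space gives the coefficients.
The free variable yields coefficients (0, 2, 1, -1) (any nonzero multiple also works).

2w₂ + w₃ - w₄ = 0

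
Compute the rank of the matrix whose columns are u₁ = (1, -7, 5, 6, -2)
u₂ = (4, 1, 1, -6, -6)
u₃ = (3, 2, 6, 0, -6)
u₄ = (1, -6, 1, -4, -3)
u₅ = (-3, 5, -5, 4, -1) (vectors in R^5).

5

Form the matrix with u₁, u₂, u₃, u₄, u₅ as columns and reduce.
The echelon form has 5 nonzero rows, so the rank is 5.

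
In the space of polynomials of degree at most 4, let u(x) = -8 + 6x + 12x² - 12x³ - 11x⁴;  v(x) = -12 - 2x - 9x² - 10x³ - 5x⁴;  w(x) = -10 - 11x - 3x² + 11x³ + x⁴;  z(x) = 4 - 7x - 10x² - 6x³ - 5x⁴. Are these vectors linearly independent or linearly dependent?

linearly independent

Write each element as a coordinate vector in ℝ⁵ using {1, x, …, x⁴}.
Row-reduce the matrix whose columns are u, v, w, z.
The reduction yields 4 nonzero rows, so the rank is 4.
Since rank = 4 (the number of vectors), the set is linearly independent.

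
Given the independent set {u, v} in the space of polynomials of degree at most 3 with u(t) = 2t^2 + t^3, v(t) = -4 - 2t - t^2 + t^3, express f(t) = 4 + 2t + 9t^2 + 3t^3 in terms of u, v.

Work in coordinates with respect to the standard basis {1, t, …, t^3}.
Write f = c₁u + c₂v and equate components.
Row-reducing the augmented matrix gives the unique coefficients (c₁, c₂) = (4, -1).

f = 4u - v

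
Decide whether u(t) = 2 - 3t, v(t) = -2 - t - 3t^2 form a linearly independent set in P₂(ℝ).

linearly independent

Write each element as a coordinate vector in ℝ³ using {1, t, t^2}.
Row-reduce the matrix whose columns are u, v.
The reduction yields 2 nonzero rows, so the rank is 2.
Since rank = 2 (the number of vectors), the set is linearly independent.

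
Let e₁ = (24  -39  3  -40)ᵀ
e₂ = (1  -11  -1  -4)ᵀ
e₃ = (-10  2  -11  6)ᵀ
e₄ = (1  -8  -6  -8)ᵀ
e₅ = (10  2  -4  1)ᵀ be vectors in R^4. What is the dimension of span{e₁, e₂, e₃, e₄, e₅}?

Put the 4×5 matrix [e₁|e₂|e₃|e₄|e₅] into echelon form.
There are 4 pivot columns, so rank = 4.
(With 5 elements in a 4-dimensional space the rank is at most 4.)

dim = 4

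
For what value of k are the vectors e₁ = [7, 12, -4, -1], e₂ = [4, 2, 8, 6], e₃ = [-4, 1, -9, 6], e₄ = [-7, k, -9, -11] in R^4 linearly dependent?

k = -33/5

The set is linearly dependent precisely when det[e₁; e₂; e₃; e₄] = 0.
The determinant works out to 910*k + 6006.
Solving 910*k + 6006 = 0 yields k = -33/5.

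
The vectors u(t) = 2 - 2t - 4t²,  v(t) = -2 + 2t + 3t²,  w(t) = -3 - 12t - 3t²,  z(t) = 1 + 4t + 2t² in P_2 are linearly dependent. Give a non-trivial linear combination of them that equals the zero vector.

3u + 3v + w + 3z = 0

Take coordinates with respect to {1, t, t²}.
Row-reduce the matrix with u, v, w, z as columns; the null space gives the coefficients.
One solution (up to scaling) is (3, 3, 1, 3).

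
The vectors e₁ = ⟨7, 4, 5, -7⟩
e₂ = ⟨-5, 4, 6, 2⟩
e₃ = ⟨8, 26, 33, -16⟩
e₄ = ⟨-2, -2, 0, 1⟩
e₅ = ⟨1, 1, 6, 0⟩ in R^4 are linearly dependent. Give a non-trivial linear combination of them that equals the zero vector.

Set up α₁e₁ + … + α₅e₅ = 0 and solve the homogeneous system.
A generator of the null space is (3, 3, -1, -1, 0).

3e₁ + 3e₂ - e₃ - e₄ = 0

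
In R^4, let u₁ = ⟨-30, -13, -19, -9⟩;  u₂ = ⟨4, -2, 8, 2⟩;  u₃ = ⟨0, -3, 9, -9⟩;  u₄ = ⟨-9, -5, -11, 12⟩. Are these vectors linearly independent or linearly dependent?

linearly dependent

Row-reduce the matrix whose columns are u₁, u₂, u₃, u₄.
The reduction yields 3 nonzero rows, so the rank is 3.
Since rank 3 < 4, the set is linearly dependent.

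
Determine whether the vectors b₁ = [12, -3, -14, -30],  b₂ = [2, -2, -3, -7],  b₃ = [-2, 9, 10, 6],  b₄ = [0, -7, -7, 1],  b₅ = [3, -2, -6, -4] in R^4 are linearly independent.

linearly dependent

There are 5 vectors in a 4-dimensional space, so they cannot be linearly independent.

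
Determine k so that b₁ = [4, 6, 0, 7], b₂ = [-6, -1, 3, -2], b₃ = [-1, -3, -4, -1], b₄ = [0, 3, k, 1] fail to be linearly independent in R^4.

Dependence holds iff the 4×4 matrix [b₁ b₂ b₃ b₄] is singular.
Cofactor expansion gives det = 325 - 75*k.
Solving 325 - 75*k = 0 yields k = 13/3.

k = 13/3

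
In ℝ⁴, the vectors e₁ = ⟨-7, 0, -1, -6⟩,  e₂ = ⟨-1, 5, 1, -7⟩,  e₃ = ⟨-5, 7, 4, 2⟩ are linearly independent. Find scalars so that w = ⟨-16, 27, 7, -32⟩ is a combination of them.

w = e₁ + 4e₂ + e₃

Write w = a₁e₁ + … + a₃e₃ and equate components.
The system has the unique solution (a₁, a₂, a₃) = (1, 4, 1).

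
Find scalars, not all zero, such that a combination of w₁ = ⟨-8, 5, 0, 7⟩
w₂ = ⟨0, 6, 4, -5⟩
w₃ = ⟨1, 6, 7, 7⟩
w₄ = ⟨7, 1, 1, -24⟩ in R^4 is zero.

w₁ - 2w₂ + w₃ + w₄ = 0

Solve the homogeneous system with w₁, w₂, w₃, w₄ as columns by row-reducing the coefficient matrix.
The free variable yields coefficients (1, -2, 1, 1) (any nonzero multiple also works).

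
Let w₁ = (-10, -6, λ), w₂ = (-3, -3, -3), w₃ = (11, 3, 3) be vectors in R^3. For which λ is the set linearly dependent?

λ = -6

Place the vectors as rows of a 3×3 matrix; dependence ⇔ determinant zero.
The determinant works out to 24*λ + 144.
This vanishes exactly when λ = -6.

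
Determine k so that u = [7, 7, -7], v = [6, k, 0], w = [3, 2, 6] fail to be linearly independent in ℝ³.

Dependence holds iff the 3×3 matrix [u v w] is singular.
Cofactor expansion gives det = 63*k - 336.
This vanishes exactly when k = 16/3.

k = 16/3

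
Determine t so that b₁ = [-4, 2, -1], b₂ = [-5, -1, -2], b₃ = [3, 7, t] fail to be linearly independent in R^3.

Place the vectors as rows of a 3×3 matrix; dependence ⇔ determinant zero.
Cofactor expansion gives det = 14*t - 36.
This vanishes exactly when t = 18/7.

t = 18/7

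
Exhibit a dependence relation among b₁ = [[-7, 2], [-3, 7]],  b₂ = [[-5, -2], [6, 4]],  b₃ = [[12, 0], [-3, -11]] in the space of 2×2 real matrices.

b₁ + b₂ + b₃ = 0

Write each element as a vector in ℝ⁴ using {E₁₁, E₁₂, E₂₁, E₂₂}.
Set up α₁b₁ + … + α₃b₃ = 0 and solve the homogeneous system.
The free variable yields coefficients (1, 1, 1) (any nonzero multiple also works).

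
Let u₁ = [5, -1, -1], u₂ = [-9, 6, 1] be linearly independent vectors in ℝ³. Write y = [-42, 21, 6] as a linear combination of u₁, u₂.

y = -3u₁ + 3u₂

Solve the system with u₁, u₂ as columns and y as the right-hand side.
Row-reducing the augmented matrix gives the unique coefficients (c₁, c₂) = (-3, 3).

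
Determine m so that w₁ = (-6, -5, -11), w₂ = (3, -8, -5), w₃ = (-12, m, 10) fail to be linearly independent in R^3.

The set is linearly dependent precisely when det[w₁; w₂; w₃] = 0.
Cofactor expansion gives det = 1386 - 63*m.
This vanishes exactly when m = 22.

m = 22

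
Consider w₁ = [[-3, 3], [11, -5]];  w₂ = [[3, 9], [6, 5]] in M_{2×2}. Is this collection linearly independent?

linearly independent

Take coordinates with respect to the standard basis {E₁₁, E₁₂, E₂₁, E₂₂}.
Place the vectors as rows of a 2×4 matrix and reduce to echelon form.
The reduction yields 2 nonzero rows, so the rank is 2.
Since rank = 2 (the number of vectors), the set is linearly independent.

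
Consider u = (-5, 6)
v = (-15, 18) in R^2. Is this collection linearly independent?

The matrix [u|v] has determinant 0.
A zero determinant means the columns are linearly dependent.
Indeed 3u - v = 0.

linearly dependent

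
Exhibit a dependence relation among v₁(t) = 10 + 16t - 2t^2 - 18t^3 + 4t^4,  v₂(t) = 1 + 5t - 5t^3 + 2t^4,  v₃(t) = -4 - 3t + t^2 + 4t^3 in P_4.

Write each element as a vector in ℝ⁵ using {1, t, …, t^4}.
Row-reduce the matrix with v₁, v₂, v₃ as columns; the null space gives the coefficients.
A generator of the null space is (1, -2, 2).

v₁ - 2v₂ + 2v₃ = 0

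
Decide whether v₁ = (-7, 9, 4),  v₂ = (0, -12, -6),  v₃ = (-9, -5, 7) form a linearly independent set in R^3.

linearly independent

Place the vectors as rows of a 3×3 matrix and reduce to echelon form.
The reduction yields 3 nonzero rows, so the rank is 3.
Since rank = 3 (the number of vectors), the set is linearly independent.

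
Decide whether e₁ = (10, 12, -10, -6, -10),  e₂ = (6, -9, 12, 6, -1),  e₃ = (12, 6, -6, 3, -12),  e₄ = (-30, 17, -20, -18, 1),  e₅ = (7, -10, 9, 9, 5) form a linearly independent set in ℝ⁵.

Row-reduce the matrix whose columns are e₁, e₂, e₃, e₄, e₅.
The reduction yields 4 nonzero rows, so the rank is 4.
Since rank 4 < 5, the set is linearly dependent.

linearly dependent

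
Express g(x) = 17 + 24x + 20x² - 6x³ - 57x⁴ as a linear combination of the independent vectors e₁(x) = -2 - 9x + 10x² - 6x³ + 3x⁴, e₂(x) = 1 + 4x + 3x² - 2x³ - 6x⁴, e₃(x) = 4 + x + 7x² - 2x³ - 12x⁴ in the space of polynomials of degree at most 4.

g = -e₁ + 3e₂ + 3e₃

Work in coordinates with respect to the standard basis {1, x, …, x⁴}.
Since e₁, e₂, e₃ are independent, the coefficients expressing g are uniquely determined by a linear system.
Row-reducing the augmented matrix gives the unique coefficients (a₁, a₂, a₃) = (-1, 3, 3).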